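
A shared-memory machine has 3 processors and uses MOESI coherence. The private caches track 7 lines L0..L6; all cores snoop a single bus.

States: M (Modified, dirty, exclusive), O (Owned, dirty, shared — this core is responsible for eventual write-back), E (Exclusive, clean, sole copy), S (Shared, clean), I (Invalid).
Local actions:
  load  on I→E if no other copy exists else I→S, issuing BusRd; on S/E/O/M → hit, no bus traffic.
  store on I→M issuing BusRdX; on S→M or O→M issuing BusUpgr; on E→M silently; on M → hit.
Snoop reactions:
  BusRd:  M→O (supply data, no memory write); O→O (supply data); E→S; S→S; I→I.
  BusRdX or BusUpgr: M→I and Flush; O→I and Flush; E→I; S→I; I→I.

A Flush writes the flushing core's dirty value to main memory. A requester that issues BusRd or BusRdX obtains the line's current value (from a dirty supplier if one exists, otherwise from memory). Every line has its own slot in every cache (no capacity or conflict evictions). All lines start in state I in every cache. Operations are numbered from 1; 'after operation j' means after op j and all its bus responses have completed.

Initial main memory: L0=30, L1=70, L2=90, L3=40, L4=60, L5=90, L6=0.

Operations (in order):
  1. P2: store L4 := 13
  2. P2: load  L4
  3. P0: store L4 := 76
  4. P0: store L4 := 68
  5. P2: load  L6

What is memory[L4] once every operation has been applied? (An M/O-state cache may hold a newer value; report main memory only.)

memory[L4] = 13

  op1 P2: store L4 := 13 → I/I/M on L4; bus BusRdX; mem=60
  op2 P2: load  L4 → I/I/M on L4; bus (none); mem=60
  op3 P0: store L4 := 76 → M/I/I on L4; bus BusRdX Flush; mem=13
  op4 P0: store L4 := 68 → M/I/I on L4; bus (none); mem=13
  op5 P2: load  L6 → I/I/E on L6; bus BusRd; mem=0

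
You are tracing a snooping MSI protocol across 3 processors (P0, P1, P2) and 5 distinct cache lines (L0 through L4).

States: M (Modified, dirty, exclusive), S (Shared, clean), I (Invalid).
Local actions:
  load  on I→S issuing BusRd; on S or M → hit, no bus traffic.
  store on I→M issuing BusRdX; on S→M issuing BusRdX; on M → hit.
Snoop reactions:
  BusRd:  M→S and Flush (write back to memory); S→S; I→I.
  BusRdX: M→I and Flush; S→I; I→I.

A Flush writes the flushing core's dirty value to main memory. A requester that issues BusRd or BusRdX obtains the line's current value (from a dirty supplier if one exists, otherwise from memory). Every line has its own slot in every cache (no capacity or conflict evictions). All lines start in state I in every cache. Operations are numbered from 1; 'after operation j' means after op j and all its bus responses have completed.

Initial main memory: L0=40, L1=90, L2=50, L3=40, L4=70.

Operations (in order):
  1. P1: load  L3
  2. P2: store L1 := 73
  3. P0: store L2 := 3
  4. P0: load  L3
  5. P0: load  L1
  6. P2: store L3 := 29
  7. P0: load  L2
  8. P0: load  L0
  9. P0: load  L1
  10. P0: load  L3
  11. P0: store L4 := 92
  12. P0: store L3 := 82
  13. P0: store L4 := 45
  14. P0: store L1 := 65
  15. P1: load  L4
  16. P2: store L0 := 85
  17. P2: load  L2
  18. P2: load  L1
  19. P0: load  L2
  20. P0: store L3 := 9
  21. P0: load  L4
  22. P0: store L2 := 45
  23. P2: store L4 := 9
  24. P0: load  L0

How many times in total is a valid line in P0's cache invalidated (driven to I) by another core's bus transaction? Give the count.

invalidations = 3

1. P1: load  L3  bus=[BusRd]  L3: P0=I P1=S P2=I  mem[L3]=40
2. P2: store L1 := 73  bus=[BusRdX]  L1: P0=I P1=I P2=M  mem[L1]=90
3. P0: store L2 := 3  bus=[BusRdX]  L2: P0=M P1=I P2=I  mem[L2]=50
4. P0: load  L3  bus=[BusRd]  L3: P0=S P1=S P2=I  mem[L3]=40
5. P0: load  L1  bus=[BusRd,Flush]  L1: P0=S P1=I P2=S  mem[L1]=73
6. P2: store L3 := 29  bus=[BusRdX]  L3: P0=I P1=I P2=M  mem[L3]=40
7. P0: load  L2  bus=[-]  L2: P0=M P1=I P2=I  mem[L2]=50
8. P0: load  L0  bus=[BusRd]  L0: P0=S P1=I P2=I  mem[L0]=40
9. P0: load  L1  bus=[-]  L1: P0=S P1=I P2=S  mem[L1]=73
10. P0: load  L3  bus=[BusRd,Flush]  L3: P0=S P1=I P2=S  mem[L3]=29
11. P0: store L4 := 92  bus=[BusRdX]  L4: P0=M P1=I P2=I  mem[L4]=70
12. P0: store L3 := 82  bus=[BusRdX]  L3: P0=M P1=I P2=I  mem[L3]=29
13. P0: store L4 := 45  bus=[-]  L4: P0=M P1=I P2=I  mem[L4]=70
14. P0: store L1 := 65  bus=[BusRdX]  L1: P0=M P1=I P2=I  mem[L1]=73
15. P1: load  L4  bus=[BusRd,Flush]  L4: P0=S P1=S P2=I  mem[L4]=45
16. P2: store L0 := 85  bus=[BusRdX]  L0: P0=I P1=I P2=M  mem[L0]=40
17. P2: load  L2  bus=[BusRd,Flush]  L2: P0=S P1=I P2=S  mem[L2]=3
18. P2: load  L1  bus=[BusRd,Flush]  L1: P0=S P1=I P2=S  mem[L1]=65
19. P0: load  L2  bus=[-]  L2: P0=S P1=I P2=S  mem[L2]=3
20. P0: store L3 := 9  bus=[-]  L3: P0=M P1=I P2=I  mem[L3]=29
21. P0: load  L4  bus=[-]  L4: P0=S P1=S P2=I  mem[L4]=45
22. P0: store L2 := 45  bus=[BusRdX]  L2: P0=M P1=I P2=I  mem[L2]=3
23. P2: store L4 := 9  bus=[BusRdX]  L4: P0=I P1=I P2=M  mem[L4]=45
24. P0: load  L0  bus=[BusRd,Flush]  L0: P0=S P1=I P2=S  mem[L0]=85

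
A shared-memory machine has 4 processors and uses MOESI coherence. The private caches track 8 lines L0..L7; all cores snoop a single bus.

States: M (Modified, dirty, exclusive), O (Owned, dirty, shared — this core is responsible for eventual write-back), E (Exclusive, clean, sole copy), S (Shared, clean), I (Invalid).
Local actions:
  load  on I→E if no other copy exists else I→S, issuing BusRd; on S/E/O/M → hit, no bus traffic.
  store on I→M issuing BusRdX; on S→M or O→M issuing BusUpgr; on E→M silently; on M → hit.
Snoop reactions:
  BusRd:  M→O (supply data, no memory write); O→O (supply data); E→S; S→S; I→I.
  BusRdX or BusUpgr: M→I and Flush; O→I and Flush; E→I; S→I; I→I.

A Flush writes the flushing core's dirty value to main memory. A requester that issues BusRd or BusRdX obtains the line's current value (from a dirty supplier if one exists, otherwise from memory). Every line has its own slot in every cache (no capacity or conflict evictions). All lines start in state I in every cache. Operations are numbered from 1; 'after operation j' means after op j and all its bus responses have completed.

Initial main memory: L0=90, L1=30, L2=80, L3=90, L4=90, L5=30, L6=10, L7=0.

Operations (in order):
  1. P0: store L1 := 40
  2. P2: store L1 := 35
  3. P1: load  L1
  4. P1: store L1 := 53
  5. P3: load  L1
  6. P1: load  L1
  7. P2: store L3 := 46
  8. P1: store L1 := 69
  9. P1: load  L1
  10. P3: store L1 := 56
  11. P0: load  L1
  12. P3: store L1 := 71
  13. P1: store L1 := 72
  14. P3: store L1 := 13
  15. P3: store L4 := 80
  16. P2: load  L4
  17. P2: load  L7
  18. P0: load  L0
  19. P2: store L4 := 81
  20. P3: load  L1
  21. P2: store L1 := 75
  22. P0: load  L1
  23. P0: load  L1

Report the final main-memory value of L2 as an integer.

1. P0: store L1 := 40  bus=[BusRdX]  L1: P0=M P1=I P2=I P3=I  mem[L1]=30
2. P2: store L1 := 35  bus=[BusRdX,Flush]  L1: P0=I P1=I P2=M P3=I  mem[L1]=40
3. P1: load  L1  bus=[BusRd]  L1: P0=I P1=S P2=O P3=I  mem[L1]=40
4. P1: store L1 := 53  bus=[BusUpgr,Flush]  L1: P0=I P1=M P2=I P3=I  mem[L1]=35
5. P3: load  L1  bus=[BusRd]  L1: P0=I P1=O P2=I P3=S  mem[L1]=35
6. P1: load  L1  bus=[-]  L1: P0=I P1=O P2=I P3=S  mem[L1]=35
7. P2: store L3 := 46  bus=[BusRdX]  L3: P0=I P1=I P2=M P3=I  mem[L3]=90
8. P1: store L1 := 69  bus=[BusUpgr]  L1: P0=I P1=M P2=I P3=I  mem[L1]=35
9. P1: load  L1  bus=[-]  L1: P0=I P1=M P2=I P3=I  mem[L1]=35
10. P3: store L1 := 56  bus=[BusRdX,Flush]  L1: P0=I P1=I P2=I P3=M  mem[L1]=69
11. P0: load  L1  bus=[BusRd]  L1: P0=S P1=I P2=I P3=O  mem[L1]=69
12. P3: store L1 := 71  bus=[BusUpgr]  L1: P0=I P1=I P2=I P3=M  mem[L1]=69
13. P1: store L1 := 72  bus=[BusRdX,Flush]  L1: P0=I P1=M P2=I P3=I  mem[L1]=71
14. P3: store L1 := 13  bus=[BusRdX,Flush]  L1: P0=I P1=I P2=I P3=M  mem[L1]=72
15. P3: store L4 := 80  bus=[BusRdX]  L4: P0=I P1=I P2=I P3=M  mem[L4]=90
16. P2: load  L4  bus=[BusRd]  L4: P0=I P1=I P2=S P3=O  mem[L4]=90
17. P2: load  L7  bus=[BusRd]  L7: P0=I P1=I P2=E P3=I  mem[L7]=0
18. P0: load  L0  bus=[BusRd]  L0: P0=E P1=I P2=I P3=I  mem[L0]=90
19. P2: store L4 := 81  bus=[BusUpgr,Flush]  L4: P0=I P1=I P2=M P3=I  mem[L4]=80
20. P3: load  L1  bus=[-]  L1: P0=I P1=I P2=I P3=M  mem[L1]=72
21. P2: store L1 := 75  bus=[BusRdX,Flush]  L1: P0=I P1=I P2=M P3=I  mem[L1]=13
22. P0: load  L1  bus=[BusRd]  L1: P0=S P1=I P2=O P3=I  mem[L1]=13
23. P0: load  L1  bus=[-]  L1: P0=S P1=I P2=O P3=I  mem[L1]=13

memory[L2] = 80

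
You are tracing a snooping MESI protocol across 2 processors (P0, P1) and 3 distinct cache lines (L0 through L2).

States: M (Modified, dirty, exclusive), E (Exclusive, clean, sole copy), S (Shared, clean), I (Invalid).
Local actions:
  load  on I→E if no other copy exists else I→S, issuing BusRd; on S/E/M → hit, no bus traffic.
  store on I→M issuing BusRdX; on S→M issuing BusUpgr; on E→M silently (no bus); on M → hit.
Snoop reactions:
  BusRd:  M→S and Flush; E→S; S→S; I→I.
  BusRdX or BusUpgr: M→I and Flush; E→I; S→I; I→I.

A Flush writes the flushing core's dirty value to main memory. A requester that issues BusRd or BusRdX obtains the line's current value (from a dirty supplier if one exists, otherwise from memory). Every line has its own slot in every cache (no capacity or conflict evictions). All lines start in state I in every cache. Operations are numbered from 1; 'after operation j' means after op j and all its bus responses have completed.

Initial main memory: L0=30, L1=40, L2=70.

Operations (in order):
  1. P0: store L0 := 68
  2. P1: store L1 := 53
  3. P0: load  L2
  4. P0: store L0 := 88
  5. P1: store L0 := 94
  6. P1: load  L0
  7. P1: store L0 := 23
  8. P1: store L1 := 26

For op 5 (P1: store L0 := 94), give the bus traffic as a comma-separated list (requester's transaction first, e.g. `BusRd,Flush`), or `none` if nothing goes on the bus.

bus = BusRdX,Flush

  op1 P0: store L0 := 68 → M/I on L0; bus BusRdX; mem=30
  op2 P1: store L1 := 53 → I/M on L1; bus BusRdX; mem=40
  op3 P0: load  L2 → E/I on L2; bus BusRd; mem=70
  op4 P0: store L0 := 88 → M/I on L0; bus (none); mem=30
  op5 P1: store L0 := 94 → I/M on L0; bus BusRdX Flush; mem=88
  op6 P1: load  L0 → I/M on L0; bus (none); mem=88
  op7 P1: store L0 := 23 → I/M on L0; bus (none); mem=88
  op8 P1: store L1 := 26 → I/M on L1; bus (none); mem=40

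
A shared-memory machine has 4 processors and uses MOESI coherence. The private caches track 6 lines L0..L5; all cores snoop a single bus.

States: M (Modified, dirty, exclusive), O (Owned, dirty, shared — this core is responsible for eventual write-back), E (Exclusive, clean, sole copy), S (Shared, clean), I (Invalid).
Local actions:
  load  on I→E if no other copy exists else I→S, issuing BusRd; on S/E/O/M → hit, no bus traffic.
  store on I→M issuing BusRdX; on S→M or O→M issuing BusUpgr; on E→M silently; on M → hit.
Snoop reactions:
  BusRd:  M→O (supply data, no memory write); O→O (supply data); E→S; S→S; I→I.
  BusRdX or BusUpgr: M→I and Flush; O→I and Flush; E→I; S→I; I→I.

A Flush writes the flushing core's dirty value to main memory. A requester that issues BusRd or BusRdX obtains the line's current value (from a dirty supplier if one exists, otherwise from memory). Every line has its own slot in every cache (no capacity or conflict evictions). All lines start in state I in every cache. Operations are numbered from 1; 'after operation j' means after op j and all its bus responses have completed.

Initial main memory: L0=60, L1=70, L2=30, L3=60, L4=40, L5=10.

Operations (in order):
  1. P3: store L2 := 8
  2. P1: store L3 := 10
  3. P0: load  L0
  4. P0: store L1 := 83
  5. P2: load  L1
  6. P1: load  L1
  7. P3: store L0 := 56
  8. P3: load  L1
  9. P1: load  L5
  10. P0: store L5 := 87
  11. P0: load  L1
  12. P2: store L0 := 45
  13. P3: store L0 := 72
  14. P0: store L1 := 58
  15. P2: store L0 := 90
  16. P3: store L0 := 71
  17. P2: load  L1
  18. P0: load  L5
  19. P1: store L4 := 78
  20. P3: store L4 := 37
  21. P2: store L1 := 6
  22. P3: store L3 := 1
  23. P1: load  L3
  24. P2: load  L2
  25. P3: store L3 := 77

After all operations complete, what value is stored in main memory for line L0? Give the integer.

[1] P3: store L2 := 8 | P0:I, P1:I, P2:I, P3:M(8) | bus: BusRdX
[2] P1: store L3 := 10 | P0:I, P1:M(10), P2:I, P3:I | bus: BusRdX
[3] P0: load  L0 | P0:E(60), P1:I, P2:I, P3:I | bus: BusRd
[4] P0: store L1 := 83 | P0:M(83), P1:I, P2:I, P3:I | bus: BusRdX
[5] P2: load  L1 | P0:O(83), P1:I, P2:S(83), P3:I | bus: BusRd
[6] P1: load  L1 | P0:O(83), P1:S(83), P2:S(83), P3:I | bus: BusRd
[7] P3: store L0 := 56 | P0:I, P1:I, P2:I, P3:M(56) | bus: BusRdX
[8] P3: load  L1 | P0:O(83), P1:S(83), P2:S(83), P3:S(83) | bus: BusRd
[9] P1: load  L5 | P0:I, P1:E(10), P2:I, P3:I | bus: BusRd
[10] P0: store L5 := 87 | P0:M(87), P1:I, P2:I, P3:I | bus: BusRdX
[11] P0: load  L1 | P0:O(83), P1:S(83), P2:S(83), P3:S(83) | bus: none
[12] P2: store L0 := 45 | P0:I, P1:I, P2:M(45), P3:I | bus: BusRdX,Flush
[13] P3: store L0 := 72 | P0:I, P1:I, P2:I, P3:M(72) | bus: BusRdX,Flush
[14] P0: store L1 := 58 | P0:M(58), P1:I, P2:I, P3:I | bus: BusUpgr
[15] P2: store L0 := 90 | P0:I, P1:I, P2:M(90), P3:I | bus: BusRdX,Flush
[16] P3: store L0 := 71 | P0:I, P1:I, P2:I, P3:M(71) | bus: BusRdX,Flush
[17] P2: load  L1 | P0:O(58), P1:I, P2:S(58), P3:I | bus: BusRd
[18] P0: load  L5 | P0:M(87), P1:I, P2:I, P3:I | bus: none
[19] P1: store L4 := 78 | P0:I, P1:M(78), P2:I, P3:I | bus: BusRdX
[20] P3: store L4 := 37 | P0:I, P1:I, P2:I, P3:M(37) | bus: BusRdX,Flush
[21] P2: store L1 := 6 | P0:I, P1:I, P2:M(6), P3:I | bus: BusUpgr,Flush
[22] P3: store L3 := 1 | P0:I, P1:I, P2:I, P3:M(1) | bus: BusRdX,Flush
[23] P1: load  L3 | P0:I, P1:S(1), P2:I, P3:O(1) | bus: BusRd
[24] P2: load  L2 | P0:I, P1:I, P2:S(8), P3:O(8) | bus: BusRd
[25] P3: store L3 := 77 | P0:I, P1:I, P2:I, P3:M(77) | bus: BusUpgr

memory[L0] = 90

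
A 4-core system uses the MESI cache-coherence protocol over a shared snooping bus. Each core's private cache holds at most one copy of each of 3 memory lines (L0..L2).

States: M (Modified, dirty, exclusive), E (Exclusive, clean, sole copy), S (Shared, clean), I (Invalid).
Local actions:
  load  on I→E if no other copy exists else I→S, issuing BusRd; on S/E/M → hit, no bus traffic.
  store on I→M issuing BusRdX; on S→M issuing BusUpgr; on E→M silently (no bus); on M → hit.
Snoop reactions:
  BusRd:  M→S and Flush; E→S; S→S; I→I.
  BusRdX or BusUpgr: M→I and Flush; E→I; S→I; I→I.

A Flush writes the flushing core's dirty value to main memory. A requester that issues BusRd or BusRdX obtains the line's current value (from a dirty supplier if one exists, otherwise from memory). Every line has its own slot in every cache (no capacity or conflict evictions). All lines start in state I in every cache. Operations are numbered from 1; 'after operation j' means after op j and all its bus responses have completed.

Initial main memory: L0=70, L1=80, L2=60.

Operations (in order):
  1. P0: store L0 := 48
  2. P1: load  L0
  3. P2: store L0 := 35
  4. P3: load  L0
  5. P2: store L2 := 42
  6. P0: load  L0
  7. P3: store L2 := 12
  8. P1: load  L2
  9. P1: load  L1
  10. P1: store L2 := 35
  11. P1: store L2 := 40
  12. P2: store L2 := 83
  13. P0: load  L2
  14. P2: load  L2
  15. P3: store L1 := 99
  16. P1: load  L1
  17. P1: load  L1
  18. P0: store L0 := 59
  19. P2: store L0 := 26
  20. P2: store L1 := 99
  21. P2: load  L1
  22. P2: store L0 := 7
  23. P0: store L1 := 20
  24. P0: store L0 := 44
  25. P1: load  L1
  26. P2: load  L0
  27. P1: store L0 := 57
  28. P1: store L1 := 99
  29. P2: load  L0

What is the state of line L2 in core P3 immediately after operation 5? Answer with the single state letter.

  op1 P0: store L0 := 48 → M/I/I/I on L0; bus BusRdX; mem=70
  op2 P1: load  L0 → S/S/I/I on L0; bus BusRd Flush; mem=48
  op3 P2: store L0 := 35 → I/I/M/I on L0; bus BusRdX; mem=48
  op4 P3: load  L0 → I/I/S/S on L0; bus BusRd Flush; mem=35
  op5 P2: store L2 := 42 → I/I/M/I on L2; bus BusRdX; mem=60
  op6 P0: load  L0 → S/I/S/S on L0; bus BusRd; mem=35
  op7 P3: store L2 := 12 → I/I/I/M on L2; bus BusRdX Flush; mem=42
  op8 P1: load  L2 → I/S/I/S on L2; bus BusRd Flush; mem=12
  op9 P1: load  L1 → I/E/I/I on L1; bus BusRd; mem=80
  op10 P1: store L2 := 35 → I/M/I/I on L2; bus BusUpgr; mem=12
  op11 P1: store L2 := 40 → I/M/I/I on L2; bus (none); mem=12
  op12 P2: store L2 := 83 → I/I/M/I on L2; bus BusRdX Flush; mem=40
  op13 P0: load  L2 → S/I/S/I on L2; bus BusRd Flush; mem=83
  op14 P2: load  L2 → S/I/S/I on L2; bus (none); mem=83
  op15 P3: store L1 := 99 → I/I/I/M on L1; bus BusRdX; mem=80
  op16 P1: load  L1 → I/S/I/S on L1; bus BusRd Flush; mem=99
  op17 P1: load  L1 → I/S/I/S on L1; bus (none); mem=99
  op18 P0: store L0 := 59 → M/I/I/I on L0; bus BusUpgr; mem=35
  op19 P2: store L0 := 26 → I/I/M/I on L0; bus BusRdX Flush; mem=59
  op20 P2: store L1 := 99 → I/I/M/I on L1; bus BusRdX; mem=99
  op21 P2: load  L1 → I/I/M/I on L1; bus (none); mem=99
  op22 P2: store L0 := 7 → I/I/M/I on L0; bus (none); mem=59
  op23 P0: store L1 := 20 → M/I/I/I on L1; bus BusRdX Flush; mem=99
  op24 P0: store L0 := 44 → M/I/I/I on L0; bus BusRdX Flush; mem=7
  op25 P1: load  L1 → S/S/I/I on L1; bus BusRd Flush; mem=20
  op26 P2: load  L0 → S/I/S/I on L0; bus BusRd Flush; mem=44
  op27 P1: store L0 := 57 → I/M/I/I on L0; bus BusRdX; mem=44
  op28 P1: store L1 := 99 → I/M/I/I on L1; bus BusUpgr; mem=20
  op29 P2: load  L0 → I/S/S/I on L0; bus BusRd Flush; mem=57

state = I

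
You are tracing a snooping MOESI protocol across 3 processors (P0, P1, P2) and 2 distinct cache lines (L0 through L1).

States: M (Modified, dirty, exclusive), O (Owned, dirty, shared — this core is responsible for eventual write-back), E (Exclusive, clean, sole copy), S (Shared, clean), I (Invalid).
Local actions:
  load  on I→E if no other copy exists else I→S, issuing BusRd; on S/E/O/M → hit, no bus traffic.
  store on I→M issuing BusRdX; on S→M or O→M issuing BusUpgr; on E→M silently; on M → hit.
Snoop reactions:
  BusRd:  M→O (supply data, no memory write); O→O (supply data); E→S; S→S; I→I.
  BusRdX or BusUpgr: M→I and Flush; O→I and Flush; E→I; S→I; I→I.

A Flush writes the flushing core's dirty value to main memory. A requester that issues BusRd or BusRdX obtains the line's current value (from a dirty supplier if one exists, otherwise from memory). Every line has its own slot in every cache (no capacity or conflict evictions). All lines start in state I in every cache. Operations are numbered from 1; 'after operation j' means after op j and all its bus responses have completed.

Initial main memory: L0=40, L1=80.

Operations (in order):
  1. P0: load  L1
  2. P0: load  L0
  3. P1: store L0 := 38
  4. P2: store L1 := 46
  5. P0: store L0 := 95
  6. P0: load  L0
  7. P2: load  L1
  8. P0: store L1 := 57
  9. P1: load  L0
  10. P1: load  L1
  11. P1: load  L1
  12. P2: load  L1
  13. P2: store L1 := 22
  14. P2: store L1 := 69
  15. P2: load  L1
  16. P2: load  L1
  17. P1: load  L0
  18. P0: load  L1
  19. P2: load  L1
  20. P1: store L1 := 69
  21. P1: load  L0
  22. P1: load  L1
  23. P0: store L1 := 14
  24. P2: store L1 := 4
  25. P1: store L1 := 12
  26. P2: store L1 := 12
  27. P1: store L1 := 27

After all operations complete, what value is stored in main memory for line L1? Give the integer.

1. P0: load  L1  bus=[BusRd]  L1: P0=E P1=I P2=I  mem[L1]=80
2. P0: load  L0  bus=[BusRd]  L0: P0=E P1=I P2=I  mem[L0]=40
3. P1: store L0 := 38  bus=[BusRdX]  L0: P0=I P1=M P2=I  mem[L0]=40
4. P2: store L1 := 46  bus=[BusRdX]  L1: P0=I P1=I P2=M  mem[L1]=80
5. P0: store L0 := 95  bus=[BusRdX,Flush]  L0: P0=M P1=I P2=I  mem[L0]=38
6. P0: load  L0  bus=[-]  L0: P0=M P1=I P2=I  mem[L0]=38
7. P2: load  L1  bus=[-]  L1: P0=I P1=I P2=M  mem[L1]=80
8. P0: store L1 := 57  bus=[BusRdX,Flush]  L1: P0=M P1=I P2=I  mem[L1]=46
9. P1: load  L0  bus=[BusRd]  L0: P0=O P1=S P2=I  mem[L0]=38
10. P1: load  L1  bus=[BusRd]  L1: P0=O P1=S P2=I  mem[L1]=46
11. P1: load  L1  bus=[-]  L1: P0=O P1=S P2=I  mem[L1]=46
12. P2: load  L1  bus=[BusRd]  L1: P0=O P1=S P2=S  mem[L1]=46
13. P2: store L1 := 22  bus=[BusUpgr,Flush]  L1: P0=I P1=I P2=M  mem[L1]=57
14. P2: store L1 := 69  bus=[-]  L1: P0=I P1=I P2=M  mem[L1]=57
15. P2: load  L1  bus=[-]  L1: P0=I P1=I P2=M  mem[L1]=57
16. P2: load  L1  bus=[-]  L1: P0=I P1=I P2=M  mem[L1]=57
17. P1: load  L0  bus=[-]  L0: P0=O P1=S P2=I  mem[L0]=38
18. P0: load  L1  bus=[BusRd]  L1: P0=S P1=I P2=O  mem[L1]=57
19. P2: load  L1  bus=[-]  L1: P0=S P1=I P2=O  mem[L1]=57
20. P1: store L1 := 69  bus=[BusRdX,Flush]  L1: P0=I P1=M P2=I  mem[L1]=69
21. P1: load  L0  bus=[-]  L0: P0=O P1=S P2=I  mem[L0]=38
22. P1: load  L1  bus=[-]  L1: P0=I P1=M P2=I  mem[L1]=69
23. P0: store L1 := 14  bus=[BusRdX,Flush]  L1: P0=M P1=I P2=I  mem[L1]=69
24. P2: store L1 := 4  bus=[BusRdX,Flush]  L1: P0=I P1=I P2=M  mem[L1]=14
25. P1: store L1 := 12  bus=[BusRdX,Flush]  L1: P0=I P1=M P2=I  mem[L1]=4
26. P2: store L1 := 12  bus=[BusRdX,Flush]  L1: P0=I P1=I P2=M  mem[L1]=12
27. P1: store L1 := 27  bus=[BusRdX,Flush]  L1: P0=I P1=M P2=I  mem[L1]=12

memory[L1] = 12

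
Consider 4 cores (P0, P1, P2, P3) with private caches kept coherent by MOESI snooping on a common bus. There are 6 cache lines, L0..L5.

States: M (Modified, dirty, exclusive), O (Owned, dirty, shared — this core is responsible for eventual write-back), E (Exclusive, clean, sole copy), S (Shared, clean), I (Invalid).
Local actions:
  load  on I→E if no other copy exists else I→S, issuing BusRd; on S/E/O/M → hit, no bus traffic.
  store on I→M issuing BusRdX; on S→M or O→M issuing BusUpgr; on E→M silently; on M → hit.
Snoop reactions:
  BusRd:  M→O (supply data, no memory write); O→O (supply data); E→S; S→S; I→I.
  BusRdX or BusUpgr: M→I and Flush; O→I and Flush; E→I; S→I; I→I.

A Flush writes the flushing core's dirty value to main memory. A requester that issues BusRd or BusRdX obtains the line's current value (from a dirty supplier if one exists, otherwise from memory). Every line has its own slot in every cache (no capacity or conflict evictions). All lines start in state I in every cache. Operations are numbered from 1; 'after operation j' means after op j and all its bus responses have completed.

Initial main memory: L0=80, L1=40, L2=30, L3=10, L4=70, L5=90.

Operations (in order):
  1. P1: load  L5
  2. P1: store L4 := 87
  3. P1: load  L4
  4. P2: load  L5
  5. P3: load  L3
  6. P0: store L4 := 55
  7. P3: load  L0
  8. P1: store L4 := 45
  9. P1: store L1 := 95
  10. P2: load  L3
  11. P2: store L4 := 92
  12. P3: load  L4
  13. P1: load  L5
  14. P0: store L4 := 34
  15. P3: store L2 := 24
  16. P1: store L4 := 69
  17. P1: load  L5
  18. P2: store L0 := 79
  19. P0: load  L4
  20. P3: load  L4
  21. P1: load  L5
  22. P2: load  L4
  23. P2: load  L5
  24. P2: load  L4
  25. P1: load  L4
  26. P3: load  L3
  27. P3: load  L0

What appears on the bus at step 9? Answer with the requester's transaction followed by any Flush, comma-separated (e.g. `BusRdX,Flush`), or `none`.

bus = BusRdX

1. P1: load  L5  bus=[BusRd]  L5: P0=I P1=E P2=I P3=I  mem[L5]=90
2. P1: store L4 := 87  bus=[BusRdX]  L4: P0=I P1=M P2=I P3=I  mem[L4]=70
3. P1: load  L4  bus=[-]  L4: P0=I P1=M P2=I P3=I  mem[L4]=70
4. P2: load  L5  bus=[BusRd]  L5: P0=I P1=S P2=S P3=I  mem[L5]=90
5. P3: load  L3  bus=[BusRd]  L3: P0=I P1=I P2=I P3=E  mem[L3]=10
6. P0: store L4 := 55  bus=[BusRdX,Flush]  L4: P0=M P1=I P2=I P3=I  mem[L4]=87
7. P3: load  L0  bus=[BusRd]  L0: P0=I P1=I P2=I P3=E  mem[L0]=80
8. P1: store L4 := 45  bus=[BusRdX,Flush]  L4: P0=I P1=M P2=I P3=I  mem[L4]=55
9. P1: store L1 := 95  bus=[BusRdX]  L1: P0=I P1=M P2=I P3=I  mem[L1]=40
10. P2: load  L3  bus=[BusRd]  L3: P0=I P1=I P2=S P3=S  mem[L3]=10
11. P2: store L4 := 92  bus=[BusRdX,Flush]  L4: P0=I P1=I P2=M P3=I  mem[L4]=45
12. P3: load  L4  bus=[BusRd]  L4: P0=I P1=I P2=O P3=S  mem[L4]=45
13. P1: load  L5  bus=[-]  L5: P0=I P1=S P2=S P3=I  mem[L5]=90
14. P0: store L4 := 34  bus=[BusRdX,Flush]  L4: P0=M P1=I P2=I P3=I  mem[L4]=92
15. P3: store L2 := 24  bus=[BusRdX]  L2: P0=I P1=I P2=I P3=M  mem[L2]=30
16. P1: store L4 := 69  bus=[BusRdX,Flush]  L4: P0=I P1=M P2=I P3=I  mem[L4]=34
17. P1: load  L5  bus=[-]  L5: P0=I P1=S P2=S P3=I  mem[L5]=90
18. P2: store L0 := 79  bus=[BusRdX]  L0: P0=I P1=I P2=M P3=I  mem[L0]=80
19. P0: load  L4  bus=[BusRd]  L4: P0=S P1=O P2=I P3=I  mem[L4]=34
20. P3: load  L4  bus=[BusRd]  L4: P0=S P1=O P2=I P3=S  mem[L4]=34
21. P1: load  L5  bus=[-]  L5: P0=I P1=S P2=S P3=I  mem[L5]=90
22. P2: load  L4  bus=[BusRd]  L4: P0=S P1=O P2=S P3=S  mem[L4]=34
23. P2: load  L5  bus=[-]  L5: P0=I P1=S P2=S P3=I  mem[L5]=90
24. P2: load  L4  bus=[-]  L4: P0=S P1=O P2=S P3=S  mem[L4]=34
25. P1: load  L4  bus=[-]  L4: P0=S P1=O P2=S P3=S  mem[L4]=34
26. P3: load  L3  bus=[-]  L3: P0=I P1=I P2=S P3=S  mem[L3]=10
27. P3: load  L0  bus=[BusRd]  L0: P0=I P1=I P2=O P3=S  mem[L0]=80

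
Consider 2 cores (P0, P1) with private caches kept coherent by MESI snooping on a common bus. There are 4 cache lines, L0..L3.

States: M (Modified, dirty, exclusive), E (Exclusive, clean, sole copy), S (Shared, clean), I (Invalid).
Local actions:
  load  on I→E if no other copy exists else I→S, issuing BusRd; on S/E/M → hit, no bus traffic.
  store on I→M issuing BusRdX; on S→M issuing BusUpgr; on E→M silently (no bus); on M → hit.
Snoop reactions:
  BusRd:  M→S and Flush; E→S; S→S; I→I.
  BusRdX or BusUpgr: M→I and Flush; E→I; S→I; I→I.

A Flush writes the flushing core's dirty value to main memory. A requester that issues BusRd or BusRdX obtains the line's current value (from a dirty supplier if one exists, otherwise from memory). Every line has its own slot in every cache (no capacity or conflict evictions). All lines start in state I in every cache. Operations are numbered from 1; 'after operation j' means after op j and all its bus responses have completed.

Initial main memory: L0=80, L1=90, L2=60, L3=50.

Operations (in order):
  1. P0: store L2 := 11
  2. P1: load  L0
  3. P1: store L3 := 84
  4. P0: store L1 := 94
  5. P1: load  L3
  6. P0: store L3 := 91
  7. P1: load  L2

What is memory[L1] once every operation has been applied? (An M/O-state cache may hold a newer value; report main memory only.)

memory[L1] = 90

1. P0: store L2 := 11  bus=[BusRdX]  L2: P0=M P1=I  mem[L2]=60
2. P1: load  L0  bus=[BusRd]  L0: P0=I P1=E  mem[L0]=80
3. P1: store L3 := 84  bus=[BusRdX]  L3: P0=I P1=M  mem[L3]=50
4. P0: store L1 := 94  bus=[BusRdX]  L1: P0=M P1=I  mem[L1]=90
5. P1: load  L3  bus=[-]  L3: P0=I P1=M  mem[L3]=50
6. P0: store L3 := 91  bus=[BusRdX,Flush]  L3: P0=M P1=I  mem[L3]=84
7. P1: load  L2  bus=[BusRd,Flush]  L2: P0=S P1=S  mem[L2]=11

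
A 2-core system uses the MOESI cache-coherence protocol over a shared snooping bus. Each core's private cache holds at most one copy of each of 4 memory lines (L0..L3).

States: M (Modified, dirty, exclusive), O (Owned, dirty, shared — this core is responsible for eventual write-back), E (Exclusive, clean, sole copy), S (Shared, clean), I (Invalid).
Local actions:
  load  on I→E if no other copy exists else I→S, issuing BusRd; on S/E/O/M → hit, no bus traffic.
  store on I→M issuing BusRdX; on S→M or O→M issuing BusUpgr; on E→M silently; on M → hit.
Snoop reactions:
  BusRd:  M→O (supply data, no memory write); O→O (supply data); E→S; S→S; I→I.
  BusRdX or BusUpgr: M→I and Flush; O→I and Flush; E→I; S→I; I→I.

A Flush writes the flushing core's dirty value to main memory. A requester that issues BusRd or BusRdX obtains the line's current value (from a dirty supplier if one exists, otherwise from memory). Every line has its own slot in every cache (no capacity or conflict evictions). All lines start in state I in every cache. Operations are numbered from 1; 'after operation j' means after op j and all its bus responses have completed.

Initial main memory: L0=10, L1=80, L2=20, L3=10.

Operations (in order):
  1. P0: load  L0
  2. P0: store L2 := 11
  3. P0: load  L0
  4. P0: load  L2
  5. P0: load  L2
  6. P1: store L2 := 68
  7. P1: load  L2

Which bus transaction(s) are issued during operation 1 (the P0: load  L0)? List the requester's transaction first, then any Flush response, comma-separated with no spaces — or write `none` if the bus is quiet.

1. P0: load  L0  bus=[BusRd]  L0: P0=E P1=I  mem[L0]=10
2. P0: store L2 := 11  bus=[BusRdX]  L2: P0=M P1=I  mem[L2]=20
3. P0: load  L0  bus=[-]  L0: P0=E P1=I  mem[L0]=10
4. P0: load  L2  bus=[-]  L2: P0=M P1=I  mem[L2]=20
5. P0: load  L2  bus=[-]  L2: P0=M P1=I  mem[L2]=20
6. P1: store L2 := 68  bus=[BusRdX,Flush]  L2: P0=I P1=M  mem[L2]=11
7. P1: load  L2  bus=[-]  L2: P0=I P1=M  mem[L2]=11

bus = BusRd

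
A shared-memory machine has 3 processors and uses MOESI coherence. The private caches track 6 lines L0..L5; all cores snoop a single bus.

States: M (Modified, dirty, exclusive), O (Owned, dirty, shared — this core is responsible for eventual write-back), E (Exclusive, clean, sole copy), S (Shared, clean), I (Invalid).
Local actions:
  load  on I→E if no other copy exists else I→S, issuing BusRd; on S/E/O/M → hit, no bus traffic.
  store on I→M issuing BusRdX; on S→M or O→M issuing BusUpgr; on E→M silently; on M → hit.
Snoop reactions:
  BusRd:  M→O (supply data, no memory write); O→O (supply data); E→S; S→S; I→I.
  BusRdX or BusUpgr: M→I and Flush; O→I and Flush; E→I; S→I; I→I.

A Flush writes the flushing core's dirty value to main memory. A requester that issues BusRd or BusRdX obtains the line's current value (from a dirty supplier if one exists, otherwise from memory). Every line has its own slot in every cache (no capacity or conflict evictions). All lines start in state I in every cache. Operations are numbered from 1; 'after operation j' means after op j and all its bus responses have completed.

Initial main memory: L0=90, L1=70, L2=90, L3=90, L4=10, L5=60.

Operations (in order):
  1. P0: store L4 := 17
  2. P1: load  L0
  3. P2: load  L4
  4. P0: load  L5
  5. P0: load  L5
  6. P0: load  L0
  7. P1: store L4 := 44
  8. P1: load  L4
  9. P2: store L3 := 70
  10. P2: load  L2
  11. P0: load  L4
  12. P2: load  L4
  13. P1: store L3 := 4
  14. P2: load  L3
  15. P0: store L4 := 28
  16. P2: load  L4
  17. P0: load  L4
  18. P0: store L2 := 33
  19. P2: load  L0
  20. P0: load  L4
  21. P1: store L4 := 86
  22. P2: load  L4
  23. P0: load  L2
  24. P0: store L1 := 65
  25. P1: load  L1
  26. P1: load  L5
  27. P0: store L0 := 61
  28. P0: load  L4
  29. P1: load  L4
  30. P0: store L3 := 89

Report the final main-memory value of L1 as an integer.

memory[L1] = 70

[1] P0: store L4 := 17 | P0:M(17), P1:I, P2:I | bus: BusRdX
[2] P1: load  L0 | P0:I, P1:E(90), P2:I | bus: BusRd
[3] P2: load  L4 | P0:O(17), P1:I, P2:S(17) | bus: BusRd
[4] P0: load  L5 | P0:E(60), P1:I, P2:I | bus: BusRd
[5] P0: load  L5 | P0:E(60), P1:I, P2:I | bus: none
[6] P0: load  L0 | P0:S(90), P1:S(90), P2:I | bus: BusRd
[7] P1: store L4 := 44 | P0:I, P1:M(44), P2:I | bus: BusRdX,Flush
[8] P1: load  L4 | P0:I, P1:M(44), P2:I | bus: none
[9] P2: store L3 := 70 | P0:I, P1:I, P2:M(70) | bus: BusRdX
[10] P2: load  L2 | P0:I, P1:I, P2:E(90) | bus: BusRd
[11] P0: load  L4 | P0:S(44), P1:O(44), P2:I | bus: BusRd
[12] P2: load  L4 | P0:S(44), P1:O(44), P2:S(44) | bus: BusRd
[13] P1: store L3 := 4 | P0:I, P1:M(4), P2:I | bus: BusRdX,Flush
[14] P2: load  L3 | P0:I, P1:O(4), P2:S(4) | bus: BusRd
[15] P0: store L4 := 28 | P0:M(28), P1:I, P2:I | bus: BusUpgr,Flush
[16] P2: load  L4 | P0:O(28), P1:I, P2:S(28) | bus: BusRd
[17] P0: load  L4 | P0:O(28), P1:I, P2:S(28) | bus: none
[18] P0: store L2 := 33 | P0:M(33), P1:I, P2:I | bus: BusRdX
[19] P2: load  L0 | P0:S(90), P1:S(90), P2:S(90) | bus: BusRd
[20] P0: load  L4 | P0:O(28), P1:I, P2:S(28) | bus: none
[21] P1: store L4 := 86 | P0:I, P1:M(86), P2:I | bus: BusRdX,Flush
[22] P2: load  L4 | P0:I, P1:O(86), P2:S(86) | bus: BusRd
[23] P0: load  L2 | P0:M(33), P1:I, P2:I | bus: none
[24] P0: store L1 := 65 | P0:M(65), P1:I, P2:I | bus: BusRdX
[25] P1: load  L1 | P0:O(65), P1:S(65), P2:I | bus: BusRd
[26] P1: load  L5 | P0:S(60), P1:S(60), P2:I | bus: BusRd
[27] P0: store L0 := 61 | P0:M(61), P1:I, P2:I | bus: BusUpgr
[28] P0: load  L4 | P0:S(86), P1:O(86), P2:S(86) | bus: BusRd
[29] P1: load  L4 | P0:S(86), P1:O(86), P2:S(86) | bus: none
[30] P0: store L3 := 89 | P0:M(89), P1:I, P2:I | bus: BusRdX,Flush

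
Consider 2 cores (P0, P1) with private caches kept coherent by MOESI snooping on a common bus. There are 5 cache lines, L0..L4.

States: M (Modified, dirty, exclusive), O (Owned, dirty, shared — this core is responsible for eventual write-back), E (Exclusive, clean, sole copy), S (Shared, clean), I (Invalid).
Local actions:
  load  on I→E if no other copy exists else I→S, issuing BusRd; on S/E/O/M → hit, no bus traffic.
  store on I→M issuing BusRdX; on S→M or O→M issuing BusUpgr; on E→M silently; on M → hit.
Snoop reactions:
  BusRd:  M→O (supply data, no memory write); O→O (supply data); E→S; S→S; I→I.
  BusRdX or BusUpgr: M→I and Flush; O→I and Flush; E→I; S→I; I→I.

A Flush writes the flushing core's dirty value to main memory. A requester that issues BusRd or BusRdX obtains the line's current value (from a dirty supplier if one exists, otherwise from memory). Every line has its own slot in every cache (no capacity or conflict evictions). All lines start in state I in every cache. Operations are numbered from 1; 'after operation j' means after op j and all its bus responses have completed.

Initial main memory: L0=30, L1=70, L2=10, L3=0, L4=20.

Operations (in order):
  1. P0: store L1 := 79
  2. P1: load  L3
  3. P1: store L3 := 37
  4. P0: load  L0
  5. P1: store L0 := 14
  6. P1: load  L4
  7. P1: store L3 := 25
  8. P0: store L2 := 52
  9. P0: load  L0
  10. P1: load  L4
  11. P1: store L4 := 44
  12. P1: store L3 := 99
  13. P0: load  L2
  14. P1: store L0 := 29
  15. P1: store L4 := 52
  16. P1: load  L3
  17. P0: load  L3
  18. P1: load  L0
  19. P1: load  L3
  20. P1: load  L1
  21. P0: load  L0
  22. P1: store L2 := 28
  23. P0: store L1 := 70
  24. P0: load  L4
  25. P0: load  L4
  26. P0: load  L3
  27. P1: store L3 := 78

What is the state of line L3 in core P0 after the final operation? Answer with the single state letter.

state = I

1. P0: store L1 := 79  bus=[BusRdX]  L1: P0=M P1=I  mem[L1]=70
2. P1: load  L3  bus=[BusRd]  L3: P0=I P1=E  mem[L3]=0
3. P1: store L3 := 37  bus=[-]  L3: P0=I P1=M  mem[L3]=0
4. P0: load  L0  bus=[BusRd]  L0: P0=E P1=I  mem[L0]=30
5. P1: store L0 := 14  bus=[BusRdX]  L0: P0=I P1=M  mem[L0]=30
6. P1: load  L4  bus=[BusRd]  L4: P0=I P1=E  mem[L4]=20
7. P1: store L3 := 25  bus=[-]  L3: P0=I P1=M  mem[L3]=0
8. P0: store L2 := 52  bus=[BusRdX]  L2: P0=M P1=I  mem[L2]=10
9. P0: load  L0  bus=[BusRd]  L0: P0=S P1=O  mem[L0]=30
10. P1: load  L4  bus=[-]  L4: P0=I P1=E  mem[L4]=20
11. P1: store L4 := 44  bus=[-]  L4: P0=I P1=M  mem[L4]=20
12. P1: store L3 := 99  bus=[-]  L3: P0=I P1=M  mem[L3]=0
13. P0: load  L2  bus=[-]  L2: P0=M P1=I  mem[L2]=10
14. P1: store L0 := 29  bus=[BusUpgr]  L0: P0=I P1=M  mem[L0]=30
15. P1: store L4 := 52  bus=[-]  L4: P0=I P1=M  mem[L4]=20
16. P1: load  L3  bus=[-]  L3: P0=I P1=M  mem[L3]=0
17. P0: load  L3  bus=[BusRd]  L3: P0=S P1=O  mem[L3]=0
18. P1: load  L0  bus=[-]  L0: P0=I P1=M  mem[L0]=30
19. P1: load  L3  bus=[-]  L3: P0=S P1=O  mem[L3]=0
20. P1: load  L1  bus=[BusRd]  L1: P0=O P1=S  mem[L1]=70
21. P0: load  L0  bus=[BusRd]  L0: P0=S P1=O  mem[L0]=30
22. P1: store L2 := 28  bus=[BusRdX,Flush]  L2: P0=I P1=M  mem[L2]=52
23. P0: store L1 := 70  bus=[BusUpgr]  L1: P0=M P1=I  mem[L1]=70
24. P0: load  L4  bus=[BusRd]  L4: P0=S P1=O  mem[L4]=20
25. P0: load  L4  bus=[-]  L4: P0=S P1=O  mem[L4]=20
26. P0: load  L3  bus=[-]  L3: P0=S P1=O  mem[L3]=0
27. P1: store L3 := 78  bus=[BusUpgr]  L3: P0=I P1=M  mem[L3]=0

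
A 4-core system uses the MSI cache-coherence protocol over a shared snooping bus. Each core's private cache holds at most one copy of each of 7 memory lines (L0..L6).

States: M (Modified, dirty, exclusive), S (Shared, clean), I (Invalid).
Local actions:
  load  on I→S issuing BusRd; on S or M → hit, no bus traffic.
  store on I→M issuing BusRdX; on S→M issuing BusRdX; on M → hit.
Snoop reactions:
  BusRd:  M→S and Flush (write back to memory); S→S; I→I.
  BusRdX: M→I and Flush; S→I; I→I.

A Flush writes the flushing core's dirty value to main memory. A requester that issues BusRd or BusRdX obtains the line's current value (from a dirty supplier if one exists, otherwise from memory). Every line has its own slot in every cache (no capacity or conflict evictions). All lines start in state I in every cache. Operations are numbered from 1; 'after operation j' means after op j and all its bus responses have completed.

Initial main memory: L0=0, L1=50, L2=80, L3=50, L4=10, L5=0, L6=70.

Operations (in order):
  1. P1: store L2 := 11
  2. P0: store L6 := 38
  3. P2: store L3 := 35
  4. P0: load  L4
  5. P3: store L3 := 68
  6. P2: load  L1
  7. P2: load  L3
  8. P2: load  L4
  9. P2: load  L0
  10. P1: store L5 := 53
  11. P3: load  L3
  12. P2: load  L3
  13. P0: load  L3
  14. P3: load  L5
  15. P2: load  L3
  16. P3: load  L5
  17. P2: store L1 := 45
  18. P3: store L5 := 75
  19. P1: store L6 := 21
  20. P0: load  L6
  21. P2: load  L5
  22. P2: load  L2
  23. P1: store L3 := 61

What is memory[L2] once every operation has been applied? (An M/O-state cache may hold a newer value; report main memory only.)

memory[L2] = 11

step 1: P1: store L2 := 11  ⟶  IMII  (L2)  txn=BusRdX  M[L2]=80
step 2: P0: store L6 := 38  ⟶  MIII  (L6)  txn=BusRdX  M[L6]=70
step 3: P2: store L3 := 35  ⟶  IIMI  (L3)  txn=BusRdX  M[L3]=50
step 4: P0: load  L4  ⟶  SIII  (L4)  txn=BusRd  M[L4]=10
step 5: P3: store L3 := 68  ⟶  IIIM  (L3)  txn=BusRdX+Flush  M[L3]=35
step 6: P2: load  L1  ⟶  IISI  (L1)  txn=BusRd  M[L1]=50
step 7: P2: load  L3  ⟶  IISS  (L3)  txn=BusRd+Flush  M[L3]=68
step 8: P2: load  L4  ⟶  SISI  (L4)  txn=BusRd  M[L4]=10
step 9: P2: load  L0  ⟶  IISI  (L0)  txn=BusRd  M[L0]=0
step 10: P1: store L5 := 53  ⟶  IMII  (L5)  txn=BusRdX  M[L5]=0
step 11: P3: load  L3  ⟶  IISS  (L3)  txn=∅  M[L3]=68
step 12: P2: load  L3  ⟶  IISS  (L3)  txn=∅  M[L3]=68
step 13: P0: load  L3  ⟶  SISS  (L3)  txn=BusRd  M[L3]=68
step 14: P3: load  L5  ⟶  ISIS  (L5)  txn=BusRd+Flush  M[L5]=53
step 15: P2: load  L3  ⟶  SISS  (L3)  txn=∅  M[L3]=68
step 16: P3: load  L5  ⟶  ISIS  (L5)  txn=∅  M[L5]=53
step 17: P2: store L1 := 45  ⟶  IIMI  (L1)  txn=BusRdX  M[L1]=50
step 18: P3: store L5 := 75  ⟶  IIIM  (L5)  txn=BusRdX  M[L5]=53
step 19: P1: store L6 := 21  ⟶  IMII  (L6)  txn=BusRdX+Flush  M[L6]=38
step 20: P0: load  L6  ⟶  SSII  (L6)  txn=BusRd+Flush  M[L6]=21
step 21: P2: load  L5  ⟶  IISS  (L5)  txn=BusRd+Flush  M[L5]=75
step 22: P2: load  L2  ⟶  ISSI  (L2)  txn=BusRd+Flush  M[L2]=11
step 23: P1: store L3 := 61  ⟶  IMII  (L3)  txn=BusRdX  M[L3]=68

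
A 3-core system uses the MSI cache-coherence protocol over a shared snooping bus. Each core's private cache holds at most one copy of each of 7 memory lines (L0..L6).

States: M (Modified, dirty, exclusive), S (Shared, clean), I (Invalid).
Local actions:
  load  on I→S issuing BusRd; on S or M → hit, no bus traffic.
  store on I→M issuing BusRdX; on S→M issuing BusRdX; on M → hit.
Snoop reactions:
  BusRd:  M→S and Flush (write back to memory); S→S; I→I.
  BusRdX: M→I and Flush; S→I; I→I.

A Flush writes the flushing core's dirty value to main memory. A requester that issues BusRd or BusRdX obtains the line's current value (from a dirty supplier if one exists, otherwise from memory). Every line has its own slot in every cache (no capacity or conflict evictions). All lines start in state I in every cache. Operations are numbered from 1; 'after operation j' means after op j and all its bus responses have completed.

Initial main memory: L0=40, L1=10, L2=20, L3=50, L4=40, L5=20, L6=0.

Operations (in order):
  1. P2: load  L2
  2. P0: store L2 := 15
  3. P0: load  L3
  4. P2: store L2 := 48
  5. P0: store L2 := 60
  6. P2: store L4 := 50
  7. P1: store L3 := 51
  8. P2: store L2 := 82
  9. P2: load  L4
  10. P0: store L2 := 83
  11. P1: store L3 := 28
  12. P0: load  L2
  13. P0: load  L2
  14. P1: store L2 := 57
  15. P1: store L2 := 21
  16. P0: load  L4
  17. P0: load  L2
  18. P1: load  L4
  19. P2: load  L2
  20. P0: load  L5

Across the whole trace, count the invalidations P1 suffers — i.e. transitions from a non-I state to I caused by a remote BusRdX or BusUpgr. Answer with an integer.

  op1 P2: load  L2 → I/I/S on L2; bus BusRd; mem=20
  op2 P0: store L2 := 15 → M/I/I on L2; bus BusRdX; mem=20
  op3 P0: load  L3 → S/I/I on L3; bus BusRd; mem=50
  op4 P2: store L2 := 48 → I/I/M on L2; bus BusRdX Flush; mem=15
  op5 P0: store L2 := 60 → M/I/I on L2; bus BusRdX Flush; mem=48
  op6 P2: store L4 := 50 → I/I/M on L4; bus BusRdX; mem=40
  op7 P1: store L3 := 51 → I/M/I on L3; bus BusRdX; mem=50
  op8 P2: store L2 := 82 → I/I/M on L2; bus BusRdX Flush; mem=60
  op9 P2: load  L4 → I/I/M on L4; bus (none); mem=40
  op10 P0: store L2 := 83 → M/I/I on L2; bus BusRdX Flush; mem=82
  op11 P1: store L3 := 28 → I/M/I on L3; bus (none); mem=50
  op12 P0: load  L2 → M/I/I on L2; bus (none); mem=82
  op13 P0: load  L2 → M/I/I on L2; bus (none); mem=82
  op14 P1: store L2 := 57 → I/M/I on L2; bus BusRdX Flush; mem=83
  op15 P1: store L2 := 21 → I/M/I on L2; bus (none); mem=83
  op16 P0: load  L4 → S/I/S on L4; bus BusRd Flush; mem=50
  op17 P0: load  L2 → S/S/I on L2; bus BusRd Flush; mem=21
  op18 P1: load  L4 → S/S/S on L4; bus BusRd; mem=50
  op19 P2: load  L2 → S/S/S on L2; bus BusRd; mem=21
  op20 P0: load  L5 → S/I/I on L5; bus BusRd; mem=20

invalidations = 0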